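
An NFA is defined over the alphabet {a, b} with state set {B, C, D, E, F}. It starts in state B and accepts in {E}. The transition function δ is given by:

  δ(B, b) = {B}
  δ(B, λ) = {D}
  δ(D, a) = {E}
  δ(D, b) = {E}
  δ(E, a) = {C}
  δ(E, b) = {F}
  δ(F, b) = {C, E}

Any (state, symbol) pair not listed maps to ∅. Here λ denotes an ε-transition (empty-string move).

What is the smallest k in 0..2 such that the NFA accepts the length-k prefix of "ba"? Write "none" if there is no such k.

1

Start: ε-closure({B}) = {B, D}.
Read 'b': {B, D} → {B, D, E}.
None of the earlier sets intersect F, but {B, D, E} does.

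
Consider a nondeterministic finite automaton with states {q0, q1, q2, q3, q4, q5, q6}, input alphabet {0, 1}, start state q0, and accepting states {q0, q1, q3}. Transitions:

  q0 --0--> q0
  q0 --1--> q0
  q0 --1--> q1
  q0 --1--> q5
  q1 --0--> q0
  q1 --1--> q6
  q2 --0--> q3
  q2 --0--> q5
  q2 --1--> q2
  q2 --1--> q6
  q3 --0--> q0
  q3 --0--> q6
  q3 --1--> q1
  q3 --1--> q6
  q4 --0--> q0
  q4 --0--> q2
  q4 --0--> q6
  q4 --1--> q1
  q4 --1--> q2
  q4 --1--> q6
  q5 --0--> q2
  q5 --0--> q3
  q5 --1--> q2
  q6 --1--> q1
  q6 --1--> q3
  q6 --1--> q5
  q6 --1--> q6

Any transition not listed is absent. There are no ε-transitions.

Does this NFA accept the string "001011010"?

Start in {q0}.
Read '0': {q0} → {q0}.
Read '0': {q0} → {q0}.
Read '1': {q0} → {q0, q1, q5}.
Read '0': {q0, q1, q5} → {q0, q2, q3}.
Read '1': {q0, q2, q3} → {q0, q1, q2, q5, q6}.
Read '1': {q0, q1, q2, q5, q6} → {q0, q1, q2, q3, q5, q6}.
Read '0': {q0, q1, q2, q3, q5, q6} → {q0, q2, q3, q5, q6}.
Read '1': {q0, q2, q3, q5, q6} → {q0, q1, q2, q3, q5, q6}.
Read '0': {q0, q1, q2, q3, q5, q6} → {q0, q2, q3, q5, q6}.
The final set {q0, q2, q3, q5, q6} contains the accepting states q0, q3.

Yes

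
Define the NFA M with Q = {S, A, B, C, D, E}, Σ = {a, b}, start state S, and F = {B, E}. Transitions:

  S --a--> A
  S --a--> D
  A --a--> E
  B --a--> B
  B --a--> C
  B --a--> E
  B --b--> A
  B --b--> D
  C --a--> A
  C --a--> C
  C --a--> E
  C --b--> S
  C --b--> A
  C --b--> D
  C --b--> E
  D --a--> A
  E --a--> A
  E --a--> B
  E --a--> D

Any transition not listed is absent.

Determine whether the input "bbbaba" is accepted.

Start in {S}.
Read 'b': S→∅; now ∅.
The set is empty and remains empty for the remaining 5 symbols.
The final set ∅ contains no accepting state.

No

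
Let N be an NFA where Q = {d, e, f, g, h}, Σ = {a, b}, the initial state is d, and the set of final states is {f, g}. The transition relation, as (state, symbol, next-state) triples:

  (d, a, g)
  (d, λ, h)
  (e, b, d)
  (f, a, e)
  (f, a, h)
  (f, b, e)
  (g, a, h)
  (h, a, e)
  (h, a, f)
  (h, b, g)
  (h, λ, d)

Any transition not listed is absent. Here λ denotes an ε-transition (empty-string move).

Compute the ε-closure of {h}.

Begin with {h}.
ε-move h → d; add d.

{d, h}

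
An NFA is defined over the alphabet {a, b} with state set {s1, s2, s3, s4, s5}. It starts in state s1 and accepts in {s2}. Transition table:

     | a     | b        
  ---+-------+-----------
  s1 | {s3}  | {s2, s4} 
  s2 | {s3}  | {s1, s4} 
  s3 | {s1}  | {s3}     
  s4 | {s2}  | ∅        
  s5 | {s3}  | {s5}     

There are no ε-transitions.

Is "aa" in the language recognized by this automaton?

No

Start in {s1}.
Read 'a': s1→{s3}; now {s3}.
Read 'a': s3→{s1}; now {s1}.
The final set {s1} contains no accepting state.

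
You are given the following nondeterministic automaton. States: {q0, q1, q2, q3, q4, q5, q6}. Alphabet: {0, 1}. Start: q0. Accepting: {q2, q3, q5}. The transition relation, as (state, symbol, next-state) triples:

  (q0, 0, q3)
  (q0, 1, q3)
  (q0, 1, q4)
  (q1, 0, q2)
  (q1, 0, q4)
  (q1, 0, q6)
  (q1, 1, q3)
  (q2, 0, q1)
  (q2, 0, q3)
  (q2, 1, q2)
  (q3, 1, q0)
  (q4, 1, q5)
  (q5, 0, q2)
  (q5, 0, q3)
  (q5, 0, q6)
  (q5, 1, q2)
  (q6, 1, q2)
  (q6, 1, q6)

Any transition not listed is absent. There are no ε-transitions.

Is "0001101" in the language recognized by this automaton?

No

Start in {q0}.
Read '0': q0→{q3}; now {q3}.
Read '0': q3→∅; now ∅.
The set is empty and remains empty for the remaining 5 symbols.
The final set ∅ contains no accepting state.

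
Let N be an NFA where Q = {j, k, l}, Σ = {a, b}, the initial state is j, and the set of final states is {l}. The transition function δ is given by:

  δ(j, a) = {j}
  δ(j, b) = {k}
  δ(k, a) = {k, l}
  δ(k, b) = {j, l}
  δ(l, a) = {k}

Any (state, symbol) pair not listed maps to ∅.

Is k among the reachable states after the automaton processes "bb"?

Start in {j}.
Read 'b': {j} → {k}.
Read 'b': {k} → {j, l}.
State k is not in {j, l}.

No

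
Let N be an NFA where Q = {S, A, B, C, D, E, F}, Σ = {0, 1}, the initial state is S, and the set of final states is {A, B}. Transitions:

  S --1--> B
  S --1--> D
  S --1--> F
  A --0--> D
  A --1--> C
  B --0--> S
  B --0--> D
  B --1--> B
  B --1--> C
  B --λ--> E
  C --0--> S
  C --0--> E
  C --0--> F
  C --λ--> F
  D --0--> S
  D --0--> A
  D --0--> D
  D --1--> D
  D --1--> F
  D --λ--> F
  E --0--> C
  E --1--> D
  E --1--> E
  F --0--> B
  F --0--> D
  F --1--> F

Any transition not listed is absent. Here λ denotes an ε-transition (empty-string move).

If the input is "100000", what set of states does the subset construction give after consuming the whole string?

{S, A, B, C, D, E, F}

Start in {S}.
Read '1': {S} → {B, D, E, F}.
Read '0': {B, D, E, F} → {S, A, B, C, D, E, F}.
Read '0': {S, A, B, C, D, E, F} → {S, A, B, C, D, E, F}.
Read '0': {S, A, B, C, D, E, F} → {S, A, B, C, D, E, F}.
Read '0': {S, A, B, C, D, E, F} → {S, A, B, C, D, E, F}.
Read '0': {S, A, B, C, D, E, F} → {S, A, B, C, D, E, F}.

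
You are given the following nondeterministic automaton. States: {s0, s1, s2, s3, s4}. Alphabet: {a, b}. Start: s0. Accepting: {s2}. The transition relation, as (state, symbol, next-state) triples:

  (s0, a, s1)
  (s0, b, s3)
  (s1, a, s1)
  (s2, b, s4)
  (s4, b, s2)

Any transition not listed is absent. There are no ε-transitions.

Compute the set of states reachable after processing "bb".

Start in {s0}.
Read 'b': s0→{s3}; now {s3}.
Read 'b': s3→∅; now ∅.

∅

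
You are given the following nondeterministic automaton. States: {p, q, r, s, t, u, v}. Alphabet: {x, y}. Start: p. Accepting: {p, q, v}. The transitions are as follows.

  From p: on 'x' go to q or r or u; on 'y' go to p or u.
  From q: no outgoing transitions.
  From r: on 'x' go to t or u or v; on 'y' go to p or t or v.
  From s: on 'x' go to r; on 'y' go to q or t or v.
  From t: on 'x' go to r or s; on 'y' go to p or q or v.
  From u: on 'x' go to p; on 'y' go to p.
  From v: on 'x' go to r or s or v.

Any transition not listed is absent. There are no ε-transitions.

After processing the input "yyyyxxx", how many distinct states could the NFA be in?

Start in {p}.
Read 'y': {p} → {p, u}.
Read 'y': {p, u} → {p, u}.
Read 'y': {p, u} → {p, u}.
Read 'y': {p, u} → {p, u}.
Read 'x': {p, u} → {p, q, r, u}.
Read 'x': {p, q, r, u} → {p, q, r, t, u, v}.
Read 'x': {p, q, r, t, u, v} → {p, q, r, s, t, u, v}.
That set has 7 states.

7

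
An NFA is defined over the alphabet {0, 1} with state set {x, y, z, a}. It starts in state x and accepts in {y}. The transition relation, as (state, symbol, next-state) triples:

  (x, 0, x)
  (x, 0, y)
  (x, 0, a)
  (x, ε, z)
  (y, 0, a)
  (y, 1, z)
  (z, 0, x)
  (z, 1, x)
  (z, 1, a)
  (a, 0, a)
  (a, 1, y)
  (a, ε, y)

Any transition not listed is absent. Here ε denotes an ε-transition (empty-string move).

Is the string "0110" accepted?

Yes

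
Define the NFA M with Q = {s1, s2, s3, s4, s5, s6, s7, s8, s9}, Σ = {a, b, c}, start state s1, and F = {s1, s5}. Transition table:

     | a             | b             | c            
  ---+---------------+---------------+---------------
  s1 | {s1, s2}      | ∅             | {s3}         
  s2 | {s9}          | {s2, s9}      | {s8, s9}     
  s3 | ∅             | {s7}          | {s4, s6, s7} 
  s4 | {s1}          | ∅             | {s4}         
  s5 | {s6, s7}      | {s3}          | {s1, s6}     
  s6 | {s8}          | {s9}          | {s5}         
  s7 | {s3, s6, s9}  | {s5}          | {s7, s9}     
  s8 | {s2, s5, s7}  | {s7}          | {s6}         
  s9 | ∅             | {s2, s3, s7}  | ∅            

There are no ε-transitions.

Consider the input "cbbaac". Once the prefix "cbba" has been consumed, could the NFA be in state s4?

Start in {s1}.
Read 'c': {s1} → {s3}.
Read 'b': {s3} → {s7}.
Read 'b': {s7} → {s5}.
Read 'a': {s5} → {s6, s7}.
State s4 is not in {s6, s7}.

No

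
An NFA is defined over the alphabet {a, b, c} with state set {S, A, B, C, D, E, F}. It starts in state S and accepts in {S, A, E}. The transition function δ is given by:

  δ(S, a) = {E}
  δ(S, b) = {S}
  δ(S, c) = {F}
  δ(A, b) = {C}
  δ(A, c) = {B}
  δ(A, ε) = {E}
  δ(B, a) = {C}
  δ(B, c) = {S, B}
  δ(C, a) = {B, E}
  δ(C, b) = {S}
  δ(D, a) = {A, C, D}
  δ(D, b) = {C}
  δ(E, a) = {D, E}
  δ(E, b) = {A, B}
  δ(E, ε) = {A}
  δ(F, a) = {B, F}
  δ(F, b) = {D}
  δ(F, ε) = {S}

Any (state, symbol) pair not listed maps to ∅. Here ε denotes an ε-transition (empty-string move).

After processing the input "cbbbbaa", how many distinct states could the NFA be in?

3

Start in {S}.
Read 'c': S→{F}; union {F}; ε-closure = {S, F}.
Read 'b': S→{S}, F→{D}; now {S, D}.
Read 'b': S→{S}, D→{C}; now {S, C}.
Read 'b': S→{S}, C→{S}; now {S}.
Read 'b': S→{S}; now {S}.
Read 'a': S→{E}; union {E}; ε-closure = {A, E}.
Read 'a': A→∅, E→{D, E}; union {D, E}; ε-closure = {A, D, E}.
That set has 3 states.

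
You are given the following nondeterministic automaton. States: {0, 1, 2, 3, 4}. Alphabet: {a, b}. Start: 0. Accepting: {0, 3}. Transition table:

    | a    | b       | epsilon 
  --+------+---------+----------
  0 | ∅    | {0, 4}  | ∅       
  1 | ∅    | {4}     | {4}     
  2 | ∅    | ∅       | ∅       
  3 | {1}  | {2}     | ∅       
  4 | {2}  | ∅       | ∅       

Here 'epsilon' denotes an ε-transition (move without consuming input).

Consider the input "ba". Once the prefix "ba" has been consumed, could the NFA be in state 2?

Start in {0}.
Read 'b': 0→{0, 4}; now {0, 4}.
Read 'a': 0→∅, 4→{2}; now {2}.
State 2 is in {2}.

Yes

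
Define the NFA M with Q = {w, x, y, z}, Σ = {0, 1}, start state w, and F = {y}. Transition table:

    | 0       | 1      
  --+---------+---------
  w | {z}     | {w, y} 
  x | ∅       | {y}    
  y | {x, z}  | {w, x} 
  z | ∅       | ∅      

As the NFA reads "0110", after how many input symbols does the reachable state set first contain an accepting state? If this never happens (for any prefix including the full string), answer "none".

Start in {w}.
Read '0': w→{z}; now {z}.
Read '1': z→∅; now ∅.
The set is empty and remains empty for the remaining 2 symbols.
No reachable set along the way intersects F.

none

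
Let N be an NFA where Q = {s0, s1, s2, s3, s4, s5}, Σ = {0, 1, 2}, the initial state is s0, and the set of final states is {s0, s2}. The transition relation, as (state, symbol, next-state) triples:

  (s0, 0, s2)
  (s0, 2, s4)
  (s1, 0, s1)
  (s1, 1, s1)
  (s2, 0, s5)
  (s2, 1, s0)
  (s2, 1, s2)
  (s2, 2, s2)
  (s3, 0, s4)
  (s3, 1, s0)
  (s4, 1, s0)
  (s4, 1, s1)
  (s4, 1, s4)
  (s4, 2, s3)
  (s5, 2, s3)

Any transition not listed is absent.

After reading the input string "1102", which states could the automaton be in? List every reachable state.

∅

Start in {s0}.
Read '1': s0→∅; now ∅.
The set is empty and remains empty for the remaining 3 symbols.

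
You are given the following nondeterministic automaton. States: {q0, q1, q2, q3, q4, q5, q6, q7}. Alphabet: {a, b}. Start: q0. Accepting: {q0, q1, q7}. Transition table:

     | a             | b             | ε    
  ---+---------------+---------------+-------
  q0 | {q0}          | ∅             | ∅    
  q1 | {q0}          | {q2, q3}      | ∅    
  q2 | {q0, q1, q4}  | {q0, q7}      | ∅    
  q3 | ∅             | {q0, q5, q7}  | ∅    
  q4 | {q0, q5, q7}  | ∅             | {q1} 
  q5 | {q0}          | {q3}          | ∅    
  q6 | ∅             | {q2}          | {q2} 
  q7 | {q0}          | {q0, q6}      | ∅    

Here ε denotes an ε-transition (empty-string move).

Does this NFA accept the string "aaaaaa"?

Yes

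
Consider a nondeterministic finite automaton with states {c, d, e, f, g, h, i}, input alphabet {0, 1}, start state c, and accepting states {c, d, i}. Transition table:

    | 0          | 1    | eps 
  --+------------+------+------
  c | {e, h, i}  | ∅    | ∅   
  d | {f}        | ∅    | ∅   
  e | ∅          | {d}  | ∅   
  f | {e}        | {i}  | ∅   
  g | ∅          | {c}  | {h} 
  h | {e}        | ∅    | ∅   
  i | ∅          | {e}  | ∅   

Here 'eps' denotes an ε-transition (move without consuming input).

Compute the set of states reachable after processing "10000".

Start in {c}.
Read '1': {c} → ∅.
The set is empty and remains empty for the remaining 4 symbols.

∅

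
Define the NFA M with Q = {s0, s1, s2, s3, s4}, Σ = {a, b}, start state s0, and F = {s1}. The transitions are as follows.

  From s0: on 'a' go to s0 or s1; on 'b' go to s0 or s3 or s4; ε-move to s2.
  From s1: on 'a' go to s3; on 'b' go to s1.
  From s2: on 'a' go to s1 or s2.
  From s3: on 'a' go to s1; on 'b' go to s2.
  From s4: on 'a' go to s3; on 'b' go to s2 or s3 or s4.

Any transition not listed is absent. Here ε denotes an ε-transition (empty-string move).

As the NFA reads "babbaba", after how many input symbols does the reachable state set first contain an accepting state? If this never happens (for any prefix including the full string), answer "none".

2

Start: ε-closure({s0}) = {s0, s2}.
Read 'b': s0→{s0, s3, s4}, s2→∅; union {s0, s3, s4}; ε-closure = {s0, s2, s3, s4}.
Read 'a': s0→{s0, s1}, s2→{s1, s2}, s3→{s1}, s4→{s3}; now {s0, s1, s2, s3}.
None of the earlier sets intersect F, but {s0, s1, s2, s3} does.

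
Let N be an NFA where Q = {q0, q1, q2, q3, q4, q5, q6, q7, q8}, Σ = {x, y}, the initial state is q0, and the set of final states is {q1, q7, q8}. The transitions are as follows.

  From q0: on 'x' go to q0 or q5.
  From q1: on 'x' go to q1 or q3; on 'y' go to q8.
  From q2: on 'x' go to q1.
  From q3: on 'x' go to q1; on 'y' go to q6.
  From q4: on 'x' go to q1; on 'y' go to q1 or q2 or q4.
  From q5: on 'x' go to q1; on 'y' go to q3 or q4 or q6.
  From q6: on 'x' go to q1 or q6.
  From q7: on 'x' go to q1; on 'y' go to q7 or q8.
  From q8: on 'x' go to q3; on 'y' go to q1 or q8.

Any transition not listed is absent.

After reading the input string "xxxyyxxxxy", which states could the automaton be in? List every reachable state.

Start in {q0}.
Read 'x': q0→{q0, q5}; now {q0, q5}.
Read 'x': q0→{q0, q5}, q5→{q1}; now {q0, q1, q5}.
Read 'x': q0→{q0, q5}, q1→{q1, q3}, q5→{q1}; now {q0, q1, q3, q5}.
Read 'y': q0→∅, q1→{q8}, q3→{q6}, q5→{q3, q4, q6}; now {q3, q4, q6, q8}.
Read 'y': q3→{q6}, q4→{q1, q2, q4}, q6→∅, q8→{q1, q8}; now {q1, q2, q4, q6, q8}.
Read 'x': q1→{q1, q3}, q2→{q1}, q4→{q1}, q6→{q1, q6}, q8→{q3}; now {q1, q3, q6}.
Read 'x': q1→{q1, q3}, q3→{q1}, q6→{q1, q6}; now {q1, q3, q6}.
Read 'x': q1→{q1, q3}, q3→{q1}, q6→{q1, q6}; now {q1, q3, q6}.
Read 'x': q1→{q1, q3}, q3→{q1}, q6→{q1, q6}; now {q1, q3, q6}.
Read 'y': q1→{q8}, q3→{q6}, q6→∅; now {q6, q8}.

{q6, q8}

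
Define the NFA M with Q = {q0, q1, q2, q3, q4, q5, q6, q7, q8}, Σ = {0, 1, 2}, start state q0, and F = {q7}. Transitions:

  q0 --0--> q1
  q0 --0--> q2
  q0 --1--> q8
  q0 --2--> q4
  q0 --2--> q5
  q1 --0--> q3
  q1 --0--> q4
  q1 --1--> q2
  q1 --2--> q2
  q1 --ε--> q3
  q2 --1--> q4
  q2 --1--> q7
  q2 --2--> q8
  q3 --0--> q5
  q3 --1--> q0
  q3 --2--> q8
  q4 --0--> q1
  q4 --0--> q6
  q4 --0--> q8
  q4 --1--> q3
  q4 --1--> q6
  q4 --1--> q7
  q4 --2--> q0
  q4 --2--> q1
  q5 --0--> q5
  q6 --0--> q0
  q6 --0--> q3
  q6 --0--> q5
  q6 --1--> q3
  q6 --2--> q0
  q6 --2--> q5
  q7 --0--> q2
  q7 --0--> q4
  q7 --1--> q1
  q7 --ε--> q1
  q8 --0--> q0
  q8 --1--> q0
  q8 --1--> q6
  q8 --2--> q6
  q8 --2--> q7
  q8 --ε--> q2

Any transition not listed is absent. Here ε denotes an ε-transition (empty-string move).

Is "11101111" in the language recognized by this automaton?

Start in {q0}.
Read '1': {q0} → {q2, q8}.
Read '1': {q2, q8} → {q0, q1, q3, q4, q6, q7}.
Read '1': {q0, q1, q3, q4, q6, q7} → {q0, q1, q2, q3, q6, q7, q8}.
Read '0': {q0, q1, q2, q3, q6, q7, q8} → {q0, q1, q2, q3, q4, q5}.
Read '1': {q0, q1, q2, q3, q4, q5} → {q0, q1, q2, q3, q4, q6, q7, q8}.
Read '1': {q0, q1, q2, q3, q4, q6, q7, q8} → {q0, q1, q2, q3, q4, q6, q7, q8}.
Read '1': {q0, q1, q2, q3, q4, q6, q7, q8} → {q0, q1, q2, q3, q4, q6, q7, q8}.
Read '1': {q0, q1, q2, q3, q4, q6, q7, q8} → {q0, q1, q2, q3, q4, q6, q7, q8}.
The final set {q0, q1, q2, q3, q4, q6, q7, q8} contains the accepting state q7.

Yes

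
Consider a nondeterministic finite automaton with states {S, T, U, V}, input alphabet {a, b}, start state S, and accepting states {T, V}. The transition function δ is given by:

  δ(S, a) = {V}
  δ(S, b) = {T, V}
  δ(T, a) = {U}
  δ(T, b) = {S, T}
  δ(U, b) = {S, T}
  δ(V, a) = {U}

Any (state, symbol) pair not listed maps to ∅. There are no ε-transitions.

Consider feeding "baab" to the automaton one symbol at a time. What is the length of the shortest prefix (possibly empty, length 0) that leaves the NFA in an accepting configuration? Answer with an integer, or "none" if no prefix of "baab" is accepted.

1

Start in {S}.
Read 'b': {S} → {T, V}.
None of the earlier sets intersect F, but {T, V} does.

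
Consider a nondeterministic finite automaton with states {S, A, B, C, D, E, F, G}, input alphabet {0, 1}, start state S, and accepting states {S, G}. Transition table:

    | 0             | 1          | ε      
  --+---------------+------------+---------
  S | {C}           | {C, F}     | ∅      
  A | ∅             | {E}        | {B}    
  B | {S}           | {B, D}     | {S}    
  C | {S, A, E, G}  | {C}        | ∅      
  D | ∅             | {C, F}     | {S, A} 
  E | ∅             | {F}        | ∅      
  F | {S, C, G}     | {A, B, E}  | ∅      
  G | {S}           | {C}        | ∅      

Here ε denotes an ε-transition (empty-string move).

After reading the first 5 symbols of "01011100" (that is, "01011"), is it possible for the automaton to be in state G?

No

Start in {S}.
Read '0': S→{C}; now {C}.
Read '1': C→{C}; now {C}.
Read '0': C→{S, A, E, G}; union {S, A, E, G}; ε-closure = {S, A, B, E, G}.
Read '1': S→{C, F}, A→{E}, B→{B, D}, E→{F}, G→{C}; union {B, C, D, E, F}; ε-closure = {S, A, B, C, D, E, F}.
Read '1': S→{C, F}, A→{E}, B→{B, D}, C→{C}, D→{C, F}, E→{F}, F→{A, B, E}; union {A, B, C, D, E, F}; ε-closure = {S, A, B, C, D, E, F}.
State G is not in {S, A, B, C, D, E, F}.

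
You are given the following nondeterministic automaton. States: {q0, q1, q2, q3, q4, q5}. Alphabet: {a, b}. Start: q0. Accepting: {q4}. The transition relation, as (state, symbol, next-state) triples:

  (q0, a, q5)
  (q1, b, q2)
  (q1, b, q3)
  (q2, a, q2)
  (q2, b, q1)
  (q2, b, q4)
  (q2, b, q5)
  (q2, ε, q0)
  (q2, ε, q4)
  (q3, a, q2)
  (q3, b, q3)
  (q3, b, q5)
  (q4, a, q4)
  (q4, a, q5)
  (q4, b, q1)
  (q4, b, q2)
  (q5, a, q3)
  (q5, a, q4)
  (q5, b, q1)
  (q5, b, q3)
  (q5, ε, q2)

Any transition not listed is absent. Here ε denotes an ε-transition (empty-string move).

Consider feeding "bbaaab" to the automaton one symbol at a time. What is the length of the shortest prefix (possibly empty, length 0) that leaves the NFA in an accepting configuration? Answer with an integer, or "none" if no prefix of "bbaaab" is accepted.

none

Start in {q0}.
Read 'b': q0→∅; now ∅.
The set is empty and remains empty for the remaining 5 symbols.
No reachable set along the way intersects F.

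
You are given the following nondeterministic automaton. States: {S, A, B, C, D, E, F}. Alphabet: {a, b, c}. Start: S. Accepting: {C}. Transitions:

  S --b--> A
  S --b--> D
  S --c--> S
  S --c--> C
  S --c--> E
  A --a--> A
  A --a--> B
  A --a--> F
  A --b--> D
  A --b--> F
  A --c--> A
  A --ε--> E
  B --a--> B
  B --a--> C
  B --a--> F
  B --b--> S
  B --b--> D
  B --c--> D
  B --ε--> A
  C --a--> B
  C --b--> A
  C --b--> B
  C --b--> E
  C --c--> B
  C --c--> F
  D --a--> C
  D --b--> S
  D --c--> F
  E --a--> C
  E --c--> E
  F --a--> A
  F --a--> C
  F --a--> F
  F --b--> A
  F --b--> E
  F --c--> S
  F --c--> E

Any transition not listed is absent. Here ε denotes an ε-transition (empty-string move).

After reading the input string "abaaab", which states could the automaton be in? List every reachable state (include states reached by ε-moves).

∅

Start in {S}.
Read 'a': {S} → ∅.
The set is empty and remains empty for the remaining 5 symbols.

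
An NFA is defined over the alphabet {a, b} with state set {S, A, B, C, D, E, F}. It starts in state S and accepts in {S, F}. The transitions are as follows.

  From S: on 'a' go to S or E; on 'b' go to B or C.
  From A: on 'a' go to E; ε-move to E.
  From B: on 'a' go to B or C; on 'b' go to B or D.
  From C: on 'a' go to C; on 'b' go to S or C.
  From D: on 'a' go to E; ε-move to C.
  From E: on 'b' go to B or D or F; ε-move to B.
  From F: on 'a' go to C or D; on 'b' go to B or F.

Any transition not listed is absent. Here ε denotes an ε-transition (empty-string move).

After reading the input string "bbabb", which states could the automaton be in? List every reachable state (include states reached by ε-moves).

{S, B, C, D, F}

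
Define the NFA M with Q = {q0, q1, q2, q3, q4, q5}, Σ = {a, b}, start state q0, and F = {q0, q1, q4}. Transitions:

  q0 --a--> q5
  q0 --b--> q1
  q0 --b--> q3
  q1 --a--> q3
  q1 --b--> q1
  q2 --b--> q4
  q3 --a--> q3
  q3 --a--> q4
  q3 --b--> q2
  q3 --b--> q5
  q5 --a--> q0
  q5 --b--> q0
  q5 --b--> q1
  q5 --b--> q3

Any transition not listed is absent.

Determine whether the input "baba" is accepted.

Start in {q0}.
Read 'b': {q0} → {q1, q3}.
Read 'a': {q1, q3} → {q3, q4}.
Read 'b': {q3, q4} → {q2, q5}.
Read 'a': {q2, q5} → {q0}.
The final set {q0} contains the accepting state q0.

Yes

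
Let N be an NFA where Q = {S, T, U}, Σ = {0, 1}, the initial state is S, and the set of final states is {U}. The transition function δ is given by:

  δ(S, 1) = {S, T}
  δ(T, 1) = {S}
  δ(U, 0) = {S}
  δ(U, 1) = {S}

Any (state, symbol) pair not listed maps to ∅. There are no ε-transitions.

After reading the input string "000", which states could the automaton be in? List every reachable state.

Start in {S}.
Read '0': S→∅; now ∅.
The set is empty and remains empty for the remaining 2 symbols.

∅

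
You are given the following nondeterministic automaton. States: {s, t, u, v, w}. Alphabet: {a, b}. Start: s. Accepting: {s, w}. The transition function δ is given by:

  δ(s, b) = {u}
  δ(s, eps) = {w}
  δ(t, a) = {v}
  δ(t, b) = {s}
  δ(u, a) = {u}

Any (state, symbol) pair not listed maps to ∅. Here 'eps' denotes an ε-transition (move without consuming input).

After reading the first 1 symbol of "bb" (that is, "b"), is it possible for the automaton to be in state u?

Yes

Start: ε-closure({s}) = {s, w}.
Read 'b': {s, w} → {u}.
State u is in {u}.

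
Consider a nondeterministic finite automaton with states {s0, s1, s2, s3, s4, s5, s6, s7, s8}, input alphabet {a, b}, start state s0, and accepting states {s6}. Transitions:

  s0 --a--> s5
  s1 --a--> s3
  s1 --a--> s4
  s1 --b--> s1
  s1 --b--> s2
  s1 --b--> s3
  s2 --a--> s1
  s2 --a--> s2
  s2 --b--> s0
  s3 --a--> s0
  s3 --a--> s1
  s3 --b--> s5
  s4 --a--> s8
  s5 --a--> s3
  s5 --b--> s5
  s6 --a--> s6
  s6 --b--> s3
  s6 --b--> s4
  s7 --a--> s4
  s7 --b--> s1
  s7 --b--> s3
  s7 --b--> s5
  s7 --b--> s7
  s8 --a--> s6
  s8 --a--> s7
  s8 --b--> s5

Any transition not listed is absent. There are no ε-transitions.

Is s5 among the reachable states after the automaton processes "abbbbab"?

Yes

Start in {s0}.
Read 'a': {s0} → {s5}.
Read 'b': {s5} → {s5}.
Read 'b': {s5} → {s5}.
Read 'b': {s5} → {s5}.
Read 'b': {s5} → {s5}.
Read 'a': {s5} → {s3}.
Read 'b': {s3} → {s5}.
State s5 is in {s5}.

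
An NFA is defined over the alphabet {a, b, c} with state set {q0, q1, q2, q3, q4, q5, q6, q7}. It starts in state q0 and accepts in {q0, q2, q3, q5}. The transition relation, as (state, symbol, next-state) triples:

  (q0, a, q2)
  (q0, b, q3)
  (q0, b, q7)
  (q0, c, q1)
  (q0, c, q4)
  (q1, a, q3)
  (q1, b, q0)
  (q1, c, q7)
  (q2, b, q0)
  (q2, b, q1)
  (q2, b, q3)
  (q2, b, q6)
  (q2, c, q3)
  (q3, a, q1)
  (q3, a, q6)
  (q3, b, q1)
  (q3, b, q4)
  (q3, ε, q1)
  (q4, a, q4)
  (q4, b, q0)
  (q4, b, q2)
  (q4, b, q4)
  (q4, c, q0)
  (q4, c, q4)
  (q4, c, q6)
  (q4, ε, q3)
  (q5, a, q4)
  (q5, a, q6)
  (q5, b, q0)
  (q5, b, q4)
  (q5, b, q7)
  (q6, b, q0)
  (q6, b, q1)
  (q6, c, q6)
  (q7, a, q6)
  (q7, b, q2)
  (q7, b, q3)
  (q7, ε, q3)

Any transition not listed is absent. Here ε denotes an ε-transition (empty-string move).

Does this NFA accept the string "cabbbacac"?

Start in {q0}.
Read 'c': q0→{q1, q4}; union {q1, q4}; ε-closure = {q1, q3, q4}.
Read 'a': q1→{q3}, q3→{q1, q6}, q4→{q4}; now {q1, q3, q4, q6}.
Read 'b': q1→{q0}, q3→{q1, q4}, q4→{q0, q2, q4}, q6→{q0, q1}; union {q0, q1, q2, q4}; ε-closure = {q0, q1, q2, q3, q4}.
Read 'b': q0→{q3, q7}, q1→{q0}, q2→{q0, q1, q3, q6}, q3→{q1, q4}, q4→{q0, q2, q4}; now {q0, q1, q2, q3, q4, q6, q7}.
Read 'b': q0→{q3, q7}, q1→{q0}, q2→{q0, q1, q3, q6}, q3→{q1, q4}, q4→{q0, q2, q4}, q6→{q0, q1}, q7→{q2, q3}; now {q0, q1, q2, q3, q4, q6, q7}.
Read 'a': q0→{q2}, q1→{q3}, q2→∅, q3→{q1, q6}, q4→{q4}, q6→∅, q7→{q6}; now {q1, q2, q3, q4, q6}.
Read 'c': q1→{q7}, q2→{q3}, q3→∅, q4→{q0, q4, q6}, q6→{q6}; union {q0, q3, q4, q6, q7}; ε-closure = {q0, q1, q3, q4, q6, q7}.
Read 'a': q0→{q2}, q1→{q3}, q3→{q1, q6}, q4→{q4}, q6→∅, q7→{q6}; now {q1, q2, q3, q4, q6}.
Read 'c': q1→{q7}, q2→{q3}, q3→∅, q4→{q0, q4, q6}, q6→{q6}; union {q0, q3, q4, q6, q7}; ε-closure = {q0, q1, q3, q4, q6, q7}.
The final set {q0, q1, q3, q4, q6, q7} contains the accepting states q0, q3.

Yes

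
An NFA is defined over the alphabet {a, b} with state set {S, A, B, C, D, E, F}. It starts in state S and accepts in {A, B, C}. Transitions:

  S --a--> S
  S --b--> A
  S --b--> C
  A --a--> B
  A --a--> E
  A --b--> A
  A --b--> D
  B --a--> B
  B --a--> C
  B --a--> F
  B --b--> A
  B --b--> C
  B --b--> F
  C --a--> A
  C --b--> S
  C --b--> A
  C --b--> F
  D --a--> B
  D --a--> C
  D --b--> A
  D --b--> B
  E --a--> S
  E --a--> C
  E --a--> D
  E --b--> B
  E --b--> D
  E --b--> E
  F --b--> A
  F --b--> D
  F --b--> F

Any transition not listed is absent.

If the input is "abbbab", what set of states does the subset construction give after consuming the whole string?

Start in {S}.
Read 'a': {S} → {S}.
Read 'b': {S} → {A, C}.
Read 'b': {A, C} → {S, A, D, F}.
Read 'b': {S, A, D, F} → {A, B, C, D, F}.
Read 'a': {A, B, C, D, F} → {A, B, C, E, F}.
Read 'b': {A, B, C, E, F} → {S, A, B, C, D, E, F}.

{S, A, B, C, D, E, F}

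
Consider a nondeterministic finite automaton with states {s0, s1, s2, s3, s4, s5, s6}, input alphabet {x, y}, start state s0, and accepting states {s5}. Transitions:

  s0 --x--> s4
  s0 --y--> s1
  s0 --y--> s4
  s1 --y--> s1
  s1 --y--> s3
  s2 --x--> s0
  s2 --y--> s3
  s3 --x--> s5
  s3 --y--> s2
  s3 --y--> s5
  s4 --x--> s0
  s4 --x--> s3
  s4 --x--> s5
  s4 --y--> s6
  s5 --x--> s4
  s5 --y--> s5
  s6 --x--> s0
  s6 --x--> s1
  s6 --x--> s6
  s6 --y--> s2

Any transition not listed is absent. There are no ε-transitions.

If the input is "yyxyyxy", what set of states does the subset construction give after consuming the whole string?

Start in {s0}.
Read 'y': {s0} → {s1, s4}.
Read 'y': {s1, s4} → {s1, s3, s6}.
Read 'x': {s1, s3, s6} → {s0, s1, s5, s6}.
Read 'y': {s0, s1, s5, s6} → {s1, s2, s3, s4, s5}.
Read 'y': {s1, s2, s3, s4, s5} → {s1, s2, s3, s5, s6}.
Read 'x': {s1, s2, s3, s5, s6} → {s0, s1, s4, s5, s6}.
Read 'y': {s0, s1, s4, s5, s6} → {s1, s2, s3, s4, s5, s6}.

{s1, s2, s3, s4, s5, s6}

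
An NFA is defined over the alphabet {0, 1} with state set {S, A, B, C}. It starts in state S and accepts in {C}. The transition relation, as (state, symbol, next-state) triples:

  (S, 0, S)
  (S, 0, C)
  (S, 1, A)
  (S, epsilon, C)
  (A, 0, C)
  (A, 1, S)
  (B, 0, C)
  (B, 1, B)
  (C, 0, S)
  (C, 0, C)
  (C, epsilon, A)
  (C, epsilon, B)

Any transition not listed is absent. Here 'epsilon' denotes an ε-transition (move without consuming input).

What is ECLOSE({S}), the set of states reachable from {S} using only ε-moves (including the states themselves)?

Begin with {S}.
ε-move S → C; add C.
ε-move C → A; add A.
ε-move C → B; add B.

{S, A, B, C}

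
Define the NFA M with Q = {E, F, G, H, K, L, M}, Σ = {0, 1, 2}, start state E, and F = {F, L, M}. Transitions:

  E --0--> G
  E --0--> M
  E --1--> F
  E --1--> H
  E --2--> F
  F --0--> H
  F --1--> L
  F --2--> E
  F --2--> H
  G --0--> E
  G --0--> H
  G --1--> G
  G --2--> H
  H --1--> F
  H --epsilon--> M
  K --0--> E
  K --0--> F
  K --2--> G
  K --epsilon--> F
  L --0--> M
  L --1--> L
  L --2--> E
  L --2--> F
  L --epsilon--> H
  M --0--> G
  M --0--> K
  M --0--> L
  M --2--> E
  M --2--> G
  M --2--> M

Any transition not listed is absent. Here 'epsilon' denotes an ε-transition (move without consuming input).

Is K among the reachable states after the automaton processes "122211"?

Start in {E}.
Read '1': {E} → {F, H, M}.
Read '2': {F, H, M} → {E, G, H, M}.
Read '2': {E, G, H, M} → {E, F, G, H, M}.
Read '2': {E, F, G, H, M} → {E, F, G, H, M}.
Read '1': {E, F, G, H, M} → {F, G, H, L, M}.
Read '1': {F, G, H, L, M} → {F, G, H, L, M}.
State K is not in {F, G, H, L, M}.

No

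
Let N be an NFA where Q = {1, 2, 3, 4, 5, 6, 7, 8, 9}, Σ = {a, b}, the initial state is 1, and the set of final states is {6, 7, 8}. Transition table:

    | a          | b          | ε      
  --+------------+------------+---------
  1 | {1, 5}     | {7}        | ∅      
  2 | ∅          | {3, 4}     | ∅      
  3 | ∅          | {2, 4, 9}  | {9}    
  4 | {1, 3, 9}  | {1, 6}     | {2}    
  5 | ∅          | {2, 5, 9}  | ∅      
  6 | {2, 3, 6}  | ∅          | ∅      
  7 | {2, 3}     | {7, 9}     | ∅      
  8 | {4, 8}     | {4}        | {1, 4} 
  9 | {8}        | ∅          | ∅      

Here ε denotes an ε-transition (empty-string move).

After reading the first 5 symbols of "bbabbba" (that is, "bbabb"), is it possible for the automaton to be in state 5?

No

Start in {1}.
Read 'b': 1→{7}; now {7}.
Read 'b': 7→{7, 9}; now {7, 9}.
Read 'a': 7→{2, 3}, 9→{8}; union {2, 3, 8}; ε-closure = {1, 2, 3, 4, 8, 9}.
Read 'b': 1→{7}, 2→{3, 4}, 3→{2, 4, 9}, 4→{1, 6}, 8→{4}, 9→∅; now {1, 2, 3, 4, 6, 7, 9}.
Read 'b': 1→{7}, 2→{3, 4}, 3→{2, 4, 9}, 4→{1, 6}, 6→∅, 7→{7, 9}, 9→∅; now {1, 2, 3, 4, 6, 7, 9}.
State 5 is not in {1, 2, 3, 4, 6, 7, 9}.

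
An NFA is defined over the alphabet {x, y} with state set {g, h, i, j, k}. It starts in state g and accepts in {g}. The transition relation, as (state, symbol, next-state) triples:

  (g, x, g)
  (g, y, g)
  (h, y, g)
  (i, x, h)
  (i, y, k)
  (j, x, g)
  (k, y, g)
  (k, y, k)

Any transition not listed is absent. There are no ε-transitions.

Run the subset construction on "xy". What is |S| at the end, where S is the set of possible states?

1

Start in {g}.
Read 'x': g→{g}; now {g}.
Read 'y': g→{g}; now {g}.
That set has 1 state.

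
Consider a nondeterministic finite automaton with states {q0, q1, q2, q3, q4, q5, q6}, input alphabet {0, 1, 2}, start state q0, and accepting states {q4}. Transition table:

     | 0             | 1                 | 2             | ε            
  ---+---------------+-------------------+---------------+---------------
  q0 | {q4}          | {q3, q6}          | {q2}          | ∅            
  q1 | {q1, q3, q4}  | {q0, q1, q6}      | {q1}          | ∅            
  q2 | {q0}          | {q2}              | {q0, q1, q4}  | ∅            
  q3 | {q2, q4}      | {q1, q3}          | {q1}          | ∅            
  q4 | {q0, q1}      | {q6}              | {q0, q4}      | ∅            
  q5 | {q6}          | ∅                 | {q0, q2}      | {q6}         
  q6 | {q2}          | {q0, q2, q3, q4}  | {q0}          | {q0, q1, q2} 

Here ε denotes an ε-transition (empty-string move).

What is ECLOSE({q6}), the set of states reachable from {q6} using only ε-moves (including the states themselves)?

{q0, q1, q2, q6}

Begin with {q6}.
ε-move q6 → q0; add q0.
ε-move q6 → q1; add q1.
ε-move q6 → q2; add q2.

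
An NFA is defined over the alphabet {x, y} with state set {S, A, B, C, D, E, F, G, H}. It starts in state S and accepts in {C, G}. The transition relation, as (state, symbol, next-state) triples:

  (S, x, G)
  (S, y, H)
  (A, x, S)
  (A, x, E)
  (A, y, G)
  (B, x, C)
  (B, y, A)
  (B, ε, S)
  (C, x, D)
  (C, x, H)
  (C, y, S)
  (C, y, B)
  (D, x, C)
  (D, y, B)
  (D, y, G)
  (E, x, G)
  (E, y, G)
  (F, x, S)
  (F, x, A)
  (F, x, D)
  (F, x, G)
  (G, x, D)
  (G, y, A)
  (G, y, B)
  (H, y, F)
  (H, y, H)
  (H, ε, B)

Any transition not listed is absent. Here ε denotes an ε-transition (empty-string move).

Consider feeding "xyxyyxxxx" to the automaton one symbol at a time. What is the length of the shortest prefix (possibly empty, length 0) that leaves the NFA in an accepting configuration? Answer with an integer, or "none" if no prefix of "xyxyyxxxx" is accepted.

Start in {S}.
Read 'x': {S} → {G}.
None of the earlier sets intersect F, but {G} does.

1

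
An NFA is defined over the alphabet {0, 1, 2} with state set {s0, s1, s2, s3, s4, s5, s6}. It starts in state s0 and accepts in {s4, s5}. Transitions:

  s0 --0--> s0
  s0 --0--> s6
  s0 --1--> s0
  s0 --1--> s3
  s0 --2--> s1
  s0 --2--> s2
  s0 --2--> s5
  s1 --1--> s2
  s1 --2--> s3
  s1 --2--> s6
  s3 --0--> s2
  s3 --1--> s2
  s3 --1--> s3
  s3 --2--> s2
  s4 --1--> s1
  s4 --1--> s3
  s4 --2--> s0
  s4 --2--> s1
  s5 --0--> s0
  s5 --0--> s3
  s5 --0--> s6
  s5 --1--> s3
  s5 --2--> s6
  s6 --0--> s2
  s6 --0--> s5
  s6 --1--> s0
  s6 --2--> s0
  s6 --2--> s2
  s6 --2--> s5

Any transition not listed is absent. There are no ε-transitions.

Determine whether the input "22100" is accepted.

Yes

Start in {s0}.
Read '2': {s0} → {s1, s2, s5}.
Read '2': {s1, s2, s5} → {s3, s6}.
Read '1': {s3, s6} → {s0, s2, s3}.
Read '0': {s0, s2, s3} → {s0, s2, s6}.
Read '0': {s0, s2, s6} → {s0, s2, s5, s6}.
The final set {s0, s2, s5, s6} contains the accepting state s5.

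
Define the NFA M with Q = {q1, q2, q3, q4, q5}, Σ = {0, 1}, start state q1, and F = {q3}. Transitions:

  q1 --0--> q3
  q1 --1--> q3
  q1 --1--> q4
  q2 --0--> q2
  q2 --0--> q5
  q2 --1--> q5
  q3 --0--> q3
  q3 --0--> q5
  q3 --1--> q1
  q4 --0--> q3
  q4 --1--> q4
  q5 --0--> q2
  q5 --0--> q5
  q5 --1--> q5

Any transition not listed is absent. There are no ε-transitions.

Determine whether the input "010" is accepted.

Yes

Start in {q1}.
Read '0': q1→{q3}; now {q3}.
Read '1': q3→{q1}; now {q1}.
Read '0': q1→{q3}; now {q3}.
The final set {q3} contains the accepting state q3.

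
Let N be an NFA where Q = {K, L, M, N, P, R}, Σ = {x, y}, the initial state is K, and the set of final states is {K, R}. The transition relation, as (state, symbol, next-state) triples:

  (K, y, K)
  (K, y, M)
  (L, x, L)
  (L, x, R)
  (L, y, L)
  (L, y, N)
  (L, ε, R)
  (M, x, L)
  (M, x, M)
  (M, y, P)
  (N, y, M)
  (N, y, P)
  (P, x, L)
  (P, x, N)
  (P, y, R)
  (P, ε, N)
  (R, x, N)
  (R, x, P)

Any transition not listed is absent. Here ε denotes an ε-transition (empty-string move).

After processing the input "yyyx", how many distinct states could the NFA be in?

5

Start in {K}.
Read 'y': K→{K, M}; now {K, M}.
Read 'y': K→{K, M}, M→{P}; union {K, M, P}; ε-closure = {K, M, N, P}.
Read 'y': K→{K, M}, M→{P}, N→{M, P}, P→{R}; union {K, M, P, R}; ε-closure = {K, M, N, P, R}.
Read 'x': K→∅, M→{L, M}, N→∅, P→{L, N}, R→{N, P}; union {L, M, N, P}; ε-closure = {L, M, N, P, R}.
That set has 5 states.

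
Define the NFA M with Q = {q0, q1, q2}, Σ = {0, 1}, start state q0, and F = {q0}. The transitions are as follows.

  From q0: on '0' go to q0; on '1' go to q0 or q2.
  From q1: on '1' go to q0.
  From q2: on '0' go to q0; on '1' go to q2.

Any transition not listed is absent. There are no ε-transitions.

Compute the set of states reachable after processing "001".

Start in {q0}.
Read '0': {q0} → {q0}.
Read '0': {q0} → {q0}.
Read '1': {q0} → {q0, q2}.

{q0, q2}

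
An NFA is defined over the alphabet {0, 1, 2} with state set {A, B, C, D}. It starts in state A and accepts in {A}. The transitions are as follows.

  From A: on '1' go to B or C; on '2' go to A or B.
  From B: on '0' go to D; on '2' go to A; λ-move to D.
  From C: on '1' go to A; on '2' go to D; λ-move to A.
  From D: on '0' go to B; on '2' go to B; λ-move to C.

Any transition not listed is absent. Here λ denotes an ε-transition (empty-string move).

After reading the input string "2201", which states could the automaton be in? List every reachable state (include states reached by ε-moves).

Start in {A}.
Read '2': {A} → {A, B, C, D}.
Read '2': {A, B, C, D} → {A, B, C, D}.
Read '0': {A, B, C, D} → {A, B, C, D}.
Read '1': {A, B, C, D} → {A, B, C, D}.

{A, B, C, D}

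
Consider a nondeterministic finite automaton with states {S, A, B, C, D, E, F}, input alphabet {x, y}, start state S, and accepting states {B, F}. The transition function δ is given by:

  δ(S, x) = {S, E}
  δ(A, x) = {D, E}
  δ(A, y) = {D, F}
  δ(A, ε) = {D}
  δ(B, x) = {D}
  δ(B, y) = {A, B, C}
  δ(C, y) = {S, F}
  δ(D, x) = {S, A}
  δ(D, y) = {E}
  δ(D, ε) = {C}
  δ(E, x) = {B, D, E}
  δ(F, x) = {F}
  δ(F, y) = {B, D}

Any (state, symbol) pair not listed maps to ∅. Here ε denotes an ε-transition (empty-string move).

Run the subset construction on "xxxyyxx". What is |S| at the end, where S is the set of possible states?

7

Start in {S}.
Read 'x': S→{S, E}; now {S, E}.
Read 'x': S→{S, E}, E→{B, D, E}; union {S, B, D, E}; ε-closure = {S, B, C, D, E}.
Read 'x': S→{S, E}, B→{D}, C→∅, D→{S, A}, E→{B, D, E}; union {S, A, B, D, E}; ε-closure = {S, A, B, C, D, E}.
Read 'y': S→∅, A→{D, F}, B→{A, B, C}, C→{S, F}, D→{E}, E→∅; now {S, A, B, C, D, E, F}.
Read 'y': S→∅, A→{D, F}, B→{A, B, C}, C→{S, F}, D→{E}, E→∅, F→{B, D}; now {S, A, B, C, D, E, F}.
Read 'x': S→{S, E}, A→{D, E}, B→{D}, C→∅, D→{S, A}, E→{B, D, E}, F→{F}; union {S, A, B, D, E, F}; ε-closure = {S, A, B, C, D, E, F}.
Read 'x': S→{S, E}, A→{D, E}, B→{D}, C→∅, D→{S, A}, E→{B, D, E}, F→{F}; union {S, A, B, D, E, F}; ε-closure = {S, A, B, C, D, E, F}.
That set has 7 states.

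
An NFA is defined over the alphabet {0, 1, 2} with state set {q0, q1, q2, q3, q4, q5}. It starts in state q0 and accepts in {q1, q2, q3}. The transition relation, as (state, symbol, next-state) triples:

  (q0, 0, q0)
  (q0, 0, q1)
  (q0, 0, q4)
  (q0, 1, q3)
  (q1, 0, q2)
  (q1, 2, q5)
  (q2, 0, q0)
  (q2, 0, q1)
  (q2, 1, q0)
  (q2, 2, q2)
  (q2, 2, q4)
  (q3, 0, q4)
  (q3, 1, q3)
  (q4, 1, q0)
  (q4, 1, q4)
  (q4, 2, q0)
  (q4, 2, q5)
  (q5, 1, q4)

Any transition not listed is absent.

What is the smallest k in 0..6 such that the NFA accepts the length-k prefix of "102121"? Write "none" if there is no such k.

1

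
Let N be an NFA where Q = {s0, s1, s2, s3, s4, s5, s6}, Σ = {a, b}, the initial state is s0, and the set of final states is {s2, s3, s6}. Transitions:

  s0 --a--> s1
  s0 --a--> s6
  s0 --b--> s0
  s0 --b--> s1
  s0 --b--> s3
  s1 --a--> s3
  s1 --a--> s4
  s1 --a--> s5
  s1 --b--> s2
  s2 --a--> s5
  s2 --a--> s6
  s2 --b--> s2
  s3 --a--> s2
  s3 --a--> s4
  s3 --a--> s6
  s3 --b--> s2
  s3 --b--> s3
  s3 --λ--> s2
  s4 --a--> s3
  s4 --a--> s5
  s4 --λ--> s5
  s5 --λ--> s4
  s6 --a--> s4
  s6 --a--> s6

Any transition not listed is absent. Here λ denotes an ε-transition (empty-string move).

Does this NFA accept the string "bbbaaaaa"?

Start in {s0}.
Read 'b': {s0} → {s0, s1, s2, s3}.
Read 'b': {s0, s1, s2, s3} → {s0, s1, s2, s3}.
Read 'b': {s0, s1, s2, s3} → {s0, s1, s2, s3}.
Read 'a': {s0, s1, s2, s3} → {s1, s2, s3, s4, s5, s6}.
Read 'a': {s1, s2, s3, s4, s5, s6} → {s2, s3, s4, s5, s6}.
Read 'a': {s2, s3, s4, s5, s6} → {s2, s3, s4, s5, s6}.
Read 'a': {s2, s3, s4, s5, s6} → {s2, s3, s4, s5, s6}.
Read 'a': {s2, s3, s4, s5, s6} → {s2, s3, s4, s5, s6}.
The final set {s2, s3, s4, s5, s6} contains the accepting states s2, s3, s6.

Yes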